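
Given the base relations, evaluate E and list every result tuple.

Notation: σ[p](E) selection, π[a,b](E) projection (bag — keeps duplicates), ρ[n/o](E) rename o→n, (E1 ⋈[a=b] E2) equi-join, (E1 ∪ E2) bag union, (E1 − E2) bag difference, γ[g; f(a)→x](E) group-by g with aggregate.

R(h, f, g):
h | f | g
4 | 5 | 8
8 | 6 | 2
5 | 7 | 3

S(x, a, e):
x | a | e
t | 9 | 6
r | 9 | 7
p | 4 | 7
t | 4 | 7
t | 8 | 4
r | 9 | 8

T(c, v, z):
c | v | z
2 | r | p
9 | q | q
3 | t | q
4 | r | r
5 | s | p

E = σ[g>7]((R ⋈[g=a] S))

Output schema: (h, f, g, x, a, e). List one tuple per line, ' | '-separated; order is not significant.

Stepwise |·|:
  R → 3
  S → 6
  (R ⋈[g=a] S) → 1
  σ[g>7]((R ⋈[g=a] S)) → 1

== RESULT ==
h | f | g | x | a | e
4 | 5 | 8 | t | 8 | 4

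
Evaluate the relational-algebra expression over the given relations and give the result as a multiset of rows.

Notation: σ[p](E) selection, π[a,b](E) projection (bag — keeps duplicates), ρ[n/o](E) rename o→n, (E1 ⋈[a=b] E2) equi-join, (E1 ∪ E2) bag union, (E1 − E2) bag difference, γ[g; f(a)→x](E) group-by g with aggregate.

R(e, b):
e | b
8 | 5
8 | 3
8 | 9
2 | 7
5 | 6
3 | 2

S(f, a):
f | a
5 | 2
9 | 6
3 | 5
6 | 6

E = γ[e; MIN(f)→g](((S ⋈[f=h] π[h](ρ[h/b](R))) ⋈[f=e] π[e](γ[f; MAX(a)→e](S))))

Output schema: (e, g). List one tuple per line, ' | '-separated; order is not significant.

Per-node cardinality:
  S → 4
  R → 6
  ρ[h/b](R) → 6
  π[h](ρ[h/b](R)) → 6
  (S ⋈[f=h] π[h](ρ[h/b](R))) → 4
  S → 4
  γ[f; MAX(a)→e](S) → 4
  π[e](γ[f; MAX(a)→e](S)) → 4
  ((S ⋈[f=h] π[h](ρ[h/b](R))) ⋈[f=e] π[e](γ[f; MAX(a)→e](S))) → 3
  γ[e; MIN(f)→g](((S ⋈[f=h] π[h](ρ[h/b](R))) ⋈[f=e] π[e](γ[f; MAX(a)→e](S)))) → 2

== RESULT ==
e | g
5 | 5
6 | 6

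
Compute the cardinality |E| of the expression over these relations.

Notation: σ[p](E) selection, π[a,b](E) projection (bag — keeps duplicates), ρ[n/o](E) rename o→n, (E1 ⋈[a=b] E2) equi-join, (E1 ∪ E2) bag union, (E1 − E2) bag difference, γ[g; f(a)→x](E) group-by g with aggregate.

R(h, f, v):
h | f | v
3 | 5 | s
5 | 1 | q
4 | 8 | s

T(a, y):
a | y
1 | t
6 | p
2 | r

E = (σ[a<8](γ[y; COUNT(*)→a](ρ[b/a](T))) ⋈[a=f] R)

Per-node cardinality:
  T → 3
  ρ[b/a](T) → 3
  γ[y; COUNT(*)→a](ρ[b/a](T)) → 3
  σ[a<8](γ[y; COUNT(*)→a](ρ[b/a](T))) → 3
  R → 3
  (σ[a<8](γ[y; COUNT(*)→a](ρ[b/a](T))) ⋈[a=f] R) → 3

|E| = 3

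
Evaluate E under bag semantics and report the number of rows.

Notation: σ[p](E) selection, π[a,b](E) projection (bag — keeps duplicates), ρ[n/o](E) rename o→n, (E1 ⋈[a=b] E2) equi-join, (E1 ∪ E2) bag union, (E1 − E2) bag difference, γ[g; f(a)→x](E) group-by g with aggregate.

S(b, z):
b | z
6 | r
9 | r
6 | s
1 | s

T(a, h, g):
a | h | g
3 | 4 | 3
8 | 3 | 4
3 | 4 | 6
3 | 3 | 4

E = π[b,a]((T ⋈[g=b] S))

Stepwise |·|:
  T → 4
  S → 4
  (T ⋈[g=b] S) → 2
  π[b,a]((T ⋈[g=b] S)) → 2

|E| = 2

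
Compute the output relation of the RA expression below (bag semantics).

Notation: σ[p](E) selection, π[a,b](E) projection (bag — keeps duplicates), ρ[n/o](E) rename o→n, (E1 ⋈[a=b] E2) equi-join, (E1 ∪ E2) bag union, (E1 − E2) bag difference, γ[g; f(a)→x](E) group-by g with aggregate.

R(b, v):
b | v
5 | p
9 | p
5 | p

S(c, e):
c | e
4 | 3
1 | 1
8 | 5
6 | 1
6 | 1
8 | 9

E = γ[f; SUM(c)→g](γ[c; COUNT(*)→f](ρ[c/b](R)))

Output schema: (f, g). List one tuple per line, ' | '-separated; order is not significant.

Subexpression sizes:
  R → 3
  ρ[c/b](R) → 3
  γ[c; COUNT(*)→f](ρ[c/b](R)) → 2
  γ[f; SUM(c)→g](γ[c; COUNT(*)→f](ρ[c/b](R))) → 2

== RESULT ==
f | g
1 | 9
2 | 5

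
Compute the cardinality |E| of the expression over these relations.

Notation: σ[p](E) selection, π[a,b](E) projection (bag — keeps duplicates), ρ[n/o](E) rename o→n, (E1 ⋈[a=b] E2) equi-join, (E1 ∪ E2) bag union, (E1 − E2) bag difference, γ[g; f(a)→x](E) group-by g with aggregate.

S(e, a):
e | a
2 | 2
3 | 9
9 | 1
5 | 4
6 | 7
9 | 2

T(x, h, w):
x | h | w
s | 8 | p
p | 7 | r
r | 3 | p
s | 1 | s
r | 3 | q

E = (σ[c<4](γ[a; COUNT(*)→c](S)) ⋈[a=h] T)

Row counts bottom-up:
  S → 6
  γ[a; COUNT(*)→c](S) → 5
  σ[c<4](γ[a; COUNT(*)→c](S)) → 5
  T → 5
  (σ[c<4](γ[a; COUNT(*)→c](S)) ⋈[a=h] T) → 2

|E| = 2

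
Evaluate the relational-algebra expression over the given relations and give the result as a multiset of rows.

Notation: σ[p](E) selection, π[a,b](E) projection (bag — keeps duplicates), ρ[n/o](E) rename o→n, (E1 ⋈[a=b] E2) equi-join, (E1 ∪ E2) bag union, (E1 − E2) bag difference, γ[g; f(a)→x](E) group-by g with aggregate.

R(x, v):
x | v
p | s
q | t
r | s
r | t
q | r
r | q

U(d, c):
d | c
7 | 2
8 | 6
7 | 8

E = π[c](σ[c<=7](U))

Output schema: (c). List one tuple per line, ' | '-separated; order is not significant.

Row counts bottom-up:
  U → 3
  σ[c<=7](U) → 2
  π[c](σ[c<=7](U)) → 2

== RESULT ==
c
2
6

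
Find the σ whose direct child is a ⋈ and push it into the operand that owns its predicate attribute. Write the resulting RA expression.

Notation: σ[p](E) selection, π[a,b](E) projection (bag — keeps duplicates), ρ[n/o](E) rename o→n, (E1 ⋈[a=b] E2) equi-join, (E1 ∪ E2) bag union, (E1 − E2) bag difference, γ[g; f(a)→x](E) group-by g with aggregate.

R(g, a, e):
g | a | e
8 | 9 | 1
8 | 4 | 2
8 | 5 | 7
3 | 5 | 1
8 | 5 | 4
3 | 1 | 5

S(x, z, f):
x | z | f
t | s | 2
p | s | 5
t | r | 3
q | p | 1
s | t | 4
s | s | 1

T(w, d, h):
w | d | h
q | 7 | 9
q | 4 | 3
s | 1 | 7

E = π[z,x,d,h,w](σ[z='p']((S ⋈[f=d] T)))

σ filters on z, owned by the left side.
E' = π[z,x,d,h,w]((σ[z='p'](S) ⋈[f=d] T))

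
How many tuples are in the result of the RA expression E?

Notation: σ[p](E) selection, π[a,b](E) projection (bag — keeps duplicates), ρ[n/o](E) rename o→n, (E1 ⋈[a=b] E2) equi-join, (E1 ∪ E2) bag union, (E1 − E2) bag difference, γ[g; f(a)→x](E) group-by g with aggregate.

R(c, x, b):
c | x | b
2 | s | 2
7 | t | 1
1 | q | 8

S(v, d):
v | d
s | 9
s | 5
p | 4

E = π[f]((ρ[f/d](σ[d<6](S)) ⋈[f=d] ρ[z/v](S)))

Per-node cardinality:
  S → 3
  σ[d<6](S) → 2
  ρ[f/d](σ[d<6](S)) → 2
  S → 3
  ρ[z/v](S) → 3
  (ρ[f/d](σ[d<6](S)) ⋈[f=d] ρ[z/v](S)) → 2
  π[f]((ρ[f/d](σ[d<6](S)) ⋈[f=d] ρ[z/v](S))) → 2

|E| = 2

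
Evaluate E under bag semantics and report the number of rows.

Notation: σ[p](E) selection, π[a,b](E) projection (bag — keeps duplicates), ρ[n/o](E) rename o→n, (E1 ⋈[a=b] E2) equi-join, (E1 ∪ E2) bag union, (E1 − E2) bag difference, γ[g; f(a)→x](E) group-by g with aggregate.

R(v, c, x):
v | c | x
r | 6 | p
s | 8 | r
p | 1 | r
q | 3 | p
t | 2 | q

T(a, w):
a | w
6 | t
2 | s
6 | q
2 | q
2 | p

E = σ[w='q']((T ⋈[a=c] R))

Row counts bottom-up:
  T → 5
  R → 5
  (T ⋈[a=c] R) → 5
  σ[w='q']((T ⋈[a=c] R)) → 2

|E| = 2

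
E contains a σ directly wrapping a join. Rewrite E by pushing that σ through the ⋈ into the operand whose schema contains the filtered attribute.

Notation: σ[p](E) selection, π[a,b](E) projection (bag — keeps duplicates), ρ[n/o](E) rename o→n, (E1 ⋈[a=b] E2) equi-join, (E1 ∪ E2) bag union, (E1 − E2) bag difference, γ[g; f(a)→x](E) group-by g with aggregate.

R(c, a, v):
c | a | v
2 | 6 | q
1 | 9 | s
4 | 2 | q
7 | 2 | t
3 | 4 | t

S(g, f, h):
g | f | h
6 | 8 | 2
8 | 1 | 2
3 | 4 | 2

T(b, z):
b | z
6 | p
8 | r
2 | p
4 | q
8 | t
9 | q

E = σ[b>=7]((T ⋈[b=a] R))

σ filters on b, owned by the left side.
E' = (σ[b>=7](T) ⋈[b=a] R)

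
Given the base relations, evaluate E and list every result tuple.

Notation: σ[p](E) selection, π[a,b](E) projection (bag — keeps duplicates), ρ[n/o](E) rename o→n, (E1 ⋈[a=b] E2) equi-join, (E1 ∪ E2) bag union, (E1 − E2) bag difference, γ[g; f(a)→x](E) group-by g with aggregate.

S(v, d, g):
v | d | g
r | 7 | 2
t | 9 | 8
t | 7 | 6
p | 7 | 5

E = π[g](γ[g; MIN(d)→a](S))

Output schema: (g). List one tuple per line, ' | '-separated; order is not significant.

Per-node cardinality:
  S → 4
  γ[g; MIN(d)→a](S) → 4
  π[g](γ[g; MIN(d)→a](S)) → 4

== RESULT ==
g
2
5
6
8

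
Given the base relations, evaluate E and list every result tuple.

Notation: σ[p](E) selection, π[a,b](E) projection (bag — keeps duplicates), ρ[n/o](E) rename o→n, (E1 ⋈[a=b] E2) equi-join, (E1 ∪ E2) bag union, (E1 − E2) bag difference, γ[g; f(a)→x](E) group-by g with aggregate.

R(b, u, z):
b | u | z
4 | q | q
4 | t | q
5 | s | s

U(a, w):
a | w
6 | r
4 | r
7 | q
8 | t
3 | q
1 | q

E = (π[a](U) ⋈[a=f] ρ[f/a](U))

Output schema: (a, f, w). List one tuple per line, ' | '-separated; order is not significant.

Subexpression sizes:
  U → 6
  π[a](U) → 6
  U → 6
  ρ[f/a](U) → 6
  (π[a](U) ⋈[a=f] ρ[f/a](U)) → 6

== RESULT ==
a | f | w
1 | 1 | q
3 | 3 | q
4 | 4 | r
6 | 6 | r
7 | 7 | q
8 | 8 | t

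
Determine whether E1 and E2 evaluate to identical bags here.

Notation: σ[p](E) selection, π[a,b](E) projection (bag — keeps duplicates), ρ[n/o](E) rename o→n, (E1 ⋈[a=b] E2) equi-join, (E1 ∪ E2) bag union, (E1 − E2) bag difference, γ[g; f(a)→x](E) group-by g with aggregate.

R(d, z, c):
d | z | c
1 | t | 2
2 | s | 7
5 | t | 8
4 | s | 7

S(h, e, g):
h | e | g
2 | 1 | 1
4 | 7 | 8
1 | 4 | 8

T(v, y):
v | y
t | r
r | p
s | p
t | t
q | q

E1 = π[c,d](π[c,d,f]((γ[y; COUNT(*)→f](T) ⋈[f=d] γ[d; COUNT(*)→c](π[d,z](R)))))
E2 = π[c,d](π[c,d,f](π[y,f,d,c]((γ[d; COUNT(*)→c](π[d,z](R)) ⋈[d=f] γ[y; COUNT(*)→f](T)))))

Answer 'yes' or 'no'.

E1 stepwise |·|:
  T → 5
  γ[y; COUNT(*)→f](T) → 4
  R → 4
  π[d,z](R) → 4
  γ[d; COUNT(*)→c](π[d,z](R)) → 4
  (γ[y; COUNT(*)→f](T) ⋈[f=d] γ[d; COUNT(*)→c](π[d,z](R))) → 4
  π[c,d,f]((γ[y; COUNT(*)→f](T) ⋈[f=d] γ[d; COUNT(*)→c](π[d,z](R)))) → 4
  π[c,d](π[c,d,f]((γ[y; COUNT(*)→f](T) ⋈[f=d] γ[d; COUNT(*)→c](π[d,z](R))))) → 4
E2 stepwise |·|:
  R → 4
  π[d,z](R) → 4
  γ[d; COUNT(*)→c](π[d,z](R)) → 4
  T → 5
  γ[y; COUNT(*)→f](T) → 4
  (γ[d; COUNT(*)→c](π[d,z](R)) ⋈[d=f] γ[y; COUNT(*)→f](T)) → 4
  π[y,f,d,c]((γ[d; COUNT(*)→c](π[d,z](R)) ⋈[d=f] γ[y; COUNT(*)→f](T))) → 4
  π[c,d,f](π[y,f,d,c]((γ[d; COUNT(*)→c](π[d,z](R)) ⋈[d=f] γ[y; COUNT(*)→f](T)))) → 4
  π[c,d](π[c,d,f](π[y,f,d,c]((γ[d; COUNT(*)→c](π[d,z](R)) ⋈[d=f] γ[y; COUNT(*)→f](T))))) → 4

E1 and E2 produce the same multiset:
c | d
1 | 1
1 | 1
1 | 1
1 | 2

yes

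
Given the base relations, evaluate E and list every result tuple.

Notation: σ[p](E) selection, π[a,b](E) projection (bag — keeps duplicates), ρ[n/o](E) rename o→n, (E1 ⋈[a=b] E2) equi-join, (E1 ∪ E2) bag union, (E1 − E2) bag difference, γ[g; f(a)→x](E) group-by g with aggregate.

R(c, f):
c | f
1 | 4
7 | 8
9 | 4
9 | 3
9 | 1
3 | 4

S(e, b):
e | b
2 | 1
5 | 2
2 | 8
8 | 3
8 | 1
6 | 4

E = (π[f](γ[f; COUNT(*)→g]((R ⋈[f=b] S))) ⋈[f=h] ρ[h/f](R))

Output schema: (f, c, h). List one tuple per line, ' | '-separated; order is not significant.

Per-node cardinality:
  R → 6
  S → 6
  (R ⋈[f=b] S) → 7
  γ[f; COUNT(*)→g]((R ⋈[f=b] S)) → 4
  π[f](γ[f; COUNT(*)→g]((R ⋈[f=b] S))) → 4
  R → 6
  ρ[h/f](R) → 6
  (π[f](γ[f; COUNT(*)→g]((R ⋈[f=b] S))) ⋈[f=h] ρ[h/f](R)) → 6

== RESULT ==
f | c | h
1 | 9 | 1
3 | 9 | 3
4 | 1 | 4
4 | 3 | 4
4 | 9 | 4
8 | 7 | 8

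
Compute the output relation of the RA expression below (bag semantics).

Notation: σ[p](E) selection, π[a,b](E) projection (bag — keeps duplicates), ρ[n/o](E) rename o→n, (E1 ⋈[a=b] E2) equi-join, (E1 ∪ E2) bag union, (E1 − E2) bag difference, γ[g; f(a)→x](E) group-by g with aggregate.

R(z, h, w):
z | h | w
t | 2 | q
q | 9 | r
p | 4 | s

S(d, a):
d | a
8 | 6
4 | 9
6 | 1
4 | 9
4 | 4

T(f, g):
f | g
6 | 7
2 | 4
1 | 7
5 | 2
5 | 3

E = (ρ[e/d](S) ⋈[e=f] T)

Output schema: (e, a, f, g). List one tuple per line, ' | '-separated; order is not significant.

Stepwise |·|:
  S → 5
  ρ[e/d](S) → 5
  T → 5
  (ρ[e/d](S) ⋈[e=f] T) → 1

== RESULT ==
e | a | f | g
6 | 1 | 6 | 7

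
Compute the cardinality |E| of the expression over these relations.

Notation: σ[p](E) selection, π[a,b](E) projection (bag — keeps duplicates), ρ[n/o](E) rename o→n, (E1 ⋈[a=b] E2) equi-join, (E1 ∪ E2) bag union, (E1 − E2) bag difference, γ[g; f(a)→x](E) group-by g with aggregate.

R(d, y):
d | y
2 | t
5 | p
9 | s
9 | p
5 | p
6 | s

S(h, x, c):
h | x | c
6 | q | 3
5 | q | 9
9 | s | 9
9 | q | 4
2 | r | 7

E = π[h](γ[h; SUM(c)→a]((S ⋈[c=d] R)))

Subexpression sizes:
  S → 5
  R → 6
  (S ⋈[c=d] R) → 4
  γ[h; SUM(c)→a]((S ⋈[c=d] R)) → 2
  π[h](γ[h; SUM(c)→a]((S ⋈[c=d] R))) → 2

|E| = 2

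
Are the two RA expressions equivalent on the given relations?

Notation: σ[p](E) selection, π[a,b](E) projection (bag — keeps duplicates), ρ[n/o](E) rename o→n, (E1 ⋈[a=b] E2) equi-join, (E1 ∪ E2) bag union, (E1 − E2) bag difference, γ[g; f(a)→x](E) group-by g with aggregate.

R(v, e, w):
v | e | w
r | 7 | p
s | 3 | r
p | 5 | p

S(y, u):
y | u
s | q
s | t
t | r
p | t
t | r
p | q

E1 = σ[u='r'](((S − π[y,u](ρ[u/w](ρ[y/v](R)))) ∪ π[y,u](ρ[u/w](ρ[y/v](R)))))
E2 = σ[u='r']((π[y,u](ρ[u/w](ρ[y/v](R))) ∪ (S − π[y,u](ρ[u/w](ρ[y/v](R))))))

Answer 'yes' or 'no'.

E1 row counts bottom-up:
  S → 6
  R → 3
  ρ[y/v](R) → 3
  ρ[u/w](ρ[y/v](R)) → 3
  π[y,u](ρ[u/w](ρ[y/v](R))) → 3
  (S − π[y,u](ρ[u/w](ρ[y/v](R)))) → 6
  R → 3
  ρ[y/v](R) → 3
  ρ[u/w](ρ[y/v](R)) → 3
  π[y,u](ρ[u/w](ρ[y/v](R))) → 3
  ((S − π[y,u](ρ[u/w](ρ[y/v](R)))) ∪ π[y,u](ρ[u/w](ρ[y/v](R)))) → 9
  σ[u='r'](((S − π[y,u](ρ[u/w](ρ[y/v](R)))) ∪ π[y,u](ρ[u/w](ρ[y/v](R))))) → 3
E2 row counts bottom-up:
  R → 3
  ρ[y/v](R) → 3
  ρ[u/w](ρ[y/v](R)) → 3
  π[y,u](ρ[u/w](ρ[y/v](R))) → 3
  S → 6
  R → 3
  ρ[y/v](R) → 3
  ρ[u/w](ρ[y/v](R)) → 3
  π[y,u](ρ[u/w](ρ[y/v](R))) → 3
  (S − π[y,u](ρ[u/w](ρ[y/v](R)))) → 6
  (π[y,u](ρ[u/w](ρ[y/v](R))) ∪ (S − π[y,u](ρ[u/w](ρ[y/v](R))))) → 9
  σ[u='r']((π[y,u](ρ[u/w](ρ[y/v](R))) ∪ (S − π[y,u](ρ[u/w](ρ[y/v](R)))))) → 3

E1 and E2 produce the same multiset:
y | u
s | r
t | r
t | r

yes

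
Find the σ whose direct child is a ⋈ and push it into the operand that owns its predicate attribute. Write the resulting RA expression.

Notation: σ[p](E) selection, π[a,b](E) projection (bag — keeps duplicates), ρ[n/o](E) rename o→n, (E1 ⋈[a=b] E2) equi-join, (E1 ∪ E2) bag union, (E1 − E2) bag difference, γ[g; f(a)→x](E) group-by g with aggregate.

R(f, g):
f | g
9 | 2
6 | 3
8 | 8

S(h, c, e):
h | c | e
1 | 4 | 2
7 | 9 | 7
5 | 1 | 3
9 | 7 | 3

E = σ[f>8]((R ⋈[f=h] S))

σ filters on f, owned by the left side.
E' = (σ[f>8](R) ⋈[f=h] S)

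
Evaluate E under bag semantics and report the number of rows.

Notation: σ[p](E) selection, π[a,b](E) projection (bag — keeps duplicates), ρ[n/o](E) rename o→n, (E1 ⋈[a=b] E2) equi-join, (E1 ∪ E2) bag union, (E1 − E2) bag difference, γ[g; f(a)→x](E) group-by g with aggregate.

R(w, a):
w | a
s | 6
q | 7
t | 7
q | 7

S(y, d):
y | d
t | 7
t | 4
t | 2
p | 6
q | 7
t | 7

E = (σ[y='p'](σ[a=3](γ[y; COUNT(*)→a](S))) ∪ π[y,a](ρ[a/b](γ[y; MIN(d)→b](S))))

Per-node cardinality:
  S → 6
  γ[y; COUNT(*)→a](S) → 3
  σ[a=3](γ[y; COUNT(*)→a](S)) → 0
  σ[y='p'](σ[a=3](γ[y; COUNT(*)→a](S))) → 0
  S → 6
  γ[y; MIN(d)→b](S) → 3
  ρ[a/b](γ[y; MIN(d)→b](S)) → 3
  π[y,a](ρ[a/b](γ[y; MIN(d)→b](S))) → 3
  (σ[y='p'](σ[a=3](γ[y; COUNT(*)→a](S))) ∪ π[y,a](ρ[a/b](γ[y; MIN(d)→b](S)))) → 3

|E| = 3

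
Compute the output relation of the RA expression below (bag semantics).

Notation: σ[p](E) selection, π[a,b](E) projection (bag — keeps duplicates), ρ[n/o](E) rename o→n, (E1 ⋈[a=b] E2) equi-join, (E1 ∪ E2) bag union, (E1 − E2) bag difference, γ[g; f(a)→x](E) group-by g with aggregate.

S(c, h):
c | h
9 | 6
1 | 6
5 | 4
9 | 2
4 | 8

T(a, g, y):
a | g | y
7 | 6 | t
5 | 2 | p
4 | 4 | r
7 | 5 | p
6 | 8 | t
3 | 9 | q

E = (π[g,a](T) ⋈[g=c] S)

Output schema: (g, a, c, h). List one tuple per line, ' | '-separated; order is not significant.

Per-node cardinality:
  T → 6
  π[g,a](T) → 6
  S → 5
  (π[g,a](T) ⋈[g=c] S) → 4

== RESULT ==
g | a | c | h
4 | 4 | 4 | 8
5 | 7 | 5 | 4
9 | 3 | 9 | 2
9 | 3 | 9 | 6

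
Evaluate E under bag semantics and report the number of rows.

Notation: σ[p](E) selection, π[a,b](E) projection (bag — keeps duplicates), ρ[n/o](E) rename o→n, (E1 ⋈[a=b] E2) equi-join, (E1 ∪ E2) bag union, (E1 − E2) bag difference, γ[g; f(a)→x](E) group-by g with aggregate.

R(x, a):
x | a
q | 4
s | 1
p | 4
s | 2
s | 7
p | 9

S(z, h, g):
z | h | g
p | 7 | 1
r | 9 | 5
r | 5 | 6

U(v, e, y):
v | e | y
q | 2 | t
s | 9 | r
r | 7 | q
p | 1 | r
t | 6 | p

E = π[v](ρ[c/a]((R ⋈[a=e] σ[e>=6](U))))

Subexpression sizes:
  R → 6
  U → 5
  σ[e>=6](U) → 3
  (R ⋈[a=e] σ[e>=6](U)) → 2
  ρ[c/a]((R ⋈[a=e] σ[e>=6](U))) → 2
  π[v](ρ[c/a]((R ⋈[a=e] σ[e>=6](U)))) → 2

|E| = 2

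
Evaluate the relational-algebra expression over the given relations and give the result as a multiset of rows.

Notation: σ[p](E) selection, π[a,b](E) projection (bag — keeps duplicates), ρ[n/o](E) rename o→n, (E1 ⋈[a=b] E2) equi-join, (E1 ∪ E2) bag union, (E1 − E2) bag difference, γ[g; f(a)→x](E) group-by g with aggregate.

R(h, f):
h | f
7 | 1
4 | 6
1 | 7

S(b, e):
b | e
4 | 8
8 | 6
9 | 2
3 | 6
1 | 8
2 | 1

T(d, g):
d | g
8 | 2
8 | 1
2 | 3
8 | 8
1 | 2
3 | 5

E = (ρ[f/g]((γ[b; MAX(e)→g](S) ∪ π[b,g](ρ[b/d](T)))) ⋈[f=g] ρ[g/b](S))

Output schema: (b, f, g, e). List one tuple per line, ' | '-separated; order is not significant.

Stepwise |·|:
  S → 6
  γ[b; MAX(e)→g](S) → 6
  T → 6
  ρ[b/d](T) → 6
  π[b,g](ρ[b/d](T)) → 6
  (γ[b; MAX(e)→g](S) ∪ π[b,g](ρ[b/d](T))) → 12
  ρ[f/g]((γ[b; MAX(e)→g](S) ∪ π[b,g](ρ[b/d](T)))) → 12
  S → 6
  ρ[g/b](S) → 6
  (ρ[f/g]((γ[b; MAX(e)→g](S) ∪ π[b,g](ρ[b/d](T)))) ⋈[f=g] ρ[g/b](S)) → 9

== RESULT ==
b | f | g | e
1 | 2 | 2 | 1
1 | 8 | 8 | 6
2 | 1 | 1 | 8
2 | 3 | 3 | 6
4 | 8 | 8 | 6
8 | 1 | 1 | 8
8 | 2 | 2 | 1
8 | 8 | 8 | 6
9 | 2 | 2 | 1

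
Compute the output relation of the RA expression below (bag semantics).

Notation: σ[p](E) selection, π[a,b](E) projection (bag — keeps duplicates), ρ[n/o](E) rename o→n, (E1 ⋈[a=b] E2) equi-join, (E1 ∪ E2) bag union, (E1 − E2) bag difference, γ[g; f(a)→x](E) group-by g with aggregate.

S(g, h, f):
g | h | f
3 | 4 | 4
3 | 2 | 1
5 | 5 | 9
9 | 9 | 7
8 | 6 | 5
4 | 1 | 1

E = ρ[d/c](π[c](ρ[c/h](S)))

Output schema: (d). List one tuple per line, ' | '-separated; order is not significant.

Subexpression sizes:
  S → 6
  ρ[c/h](S) → 6
  π[c](ρ[c/h](S)) → 6
  ρ[d/c](π[c](ρ[c/h](S))) → 6

== RESULT ==
d
1
2
4
5
6
9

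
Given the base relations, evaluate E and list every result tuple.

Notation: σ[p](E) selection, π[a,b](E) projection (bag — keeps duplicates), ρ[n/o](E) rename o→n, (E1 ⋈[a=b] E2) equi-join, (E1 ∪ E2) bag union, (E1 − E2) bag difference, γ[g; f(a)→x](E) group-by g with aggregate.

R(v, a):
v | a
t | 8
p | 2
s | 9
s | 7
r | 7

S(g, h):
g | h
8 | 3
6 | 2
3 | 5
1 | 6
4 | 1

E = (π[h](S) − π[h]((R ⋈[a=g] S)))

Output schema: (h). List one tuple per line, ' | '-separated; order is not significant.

Per-node cardinality:
  S → 5
  π[h](S) → 5
  R → 5
  S → 5
  (R ⋈[a=g] S) → 1
  π[h]((R ⋈[a=g] S)) → 1
  (π[h](S) − π[h]((R ⋈[a=g] S))) → 4

== RESULT ==
h
1
2
5
6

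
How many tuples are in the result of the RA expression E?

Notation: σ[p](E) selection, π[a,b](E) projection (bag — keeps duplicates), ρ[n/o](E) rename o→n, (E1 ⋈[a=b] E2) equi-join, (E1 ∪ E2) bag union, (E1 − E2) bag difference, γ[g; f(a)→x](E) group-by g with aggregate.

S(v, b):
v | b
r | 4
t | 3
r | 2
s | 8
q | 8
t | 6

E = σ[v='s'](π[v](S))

Per-node cardinality:
  S → 6
  π[v](S) → 6
  σ[v='s'](π[v](S)) → 1

|E| = 1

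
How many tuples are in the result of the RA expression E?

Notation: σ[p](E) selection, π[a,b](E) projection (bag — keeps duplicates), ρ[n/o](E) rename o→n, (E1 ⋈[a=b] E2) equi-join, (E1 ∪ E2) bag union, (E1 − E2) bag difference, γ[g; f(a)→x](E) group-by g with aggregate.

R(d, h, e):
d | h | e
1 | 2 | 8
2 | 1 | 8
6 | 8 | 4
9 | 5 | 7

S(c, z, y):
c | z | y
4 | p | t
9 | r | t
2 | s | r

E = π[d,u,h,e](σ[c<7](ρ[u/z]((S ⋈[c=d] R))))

Subexpression sizes:
  S → 3
  R → 4
  (S ⋈[c=d] R) → 2
  ρ[u/z]((S ⋈[c=d] R)) → 2
  σ[c<7](ρ[u/z]((S ⋈[c=d] R))) → 1
  π[d,u,h,e](σ[c<7](ρ[u/z]((S ⋈[c=d] R)))) → 1

|E| = 1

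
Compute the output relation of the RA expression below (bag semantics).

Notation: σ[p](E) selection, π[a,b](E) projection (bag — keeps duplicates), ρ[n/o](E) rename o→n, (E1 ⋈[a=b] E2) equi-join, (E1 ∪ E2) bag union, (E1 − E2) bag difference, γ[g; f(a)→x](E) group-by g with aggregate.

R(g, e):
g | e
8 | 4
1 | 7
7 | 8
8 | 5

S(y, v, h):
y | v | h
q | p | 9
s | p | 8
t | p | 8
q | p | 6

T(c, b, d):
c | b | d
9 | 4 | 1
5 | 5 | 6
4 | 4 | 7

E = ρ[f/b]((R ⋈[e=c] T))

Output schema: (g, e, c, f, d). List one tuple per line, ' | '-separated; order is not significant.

Row counts bottom-up:
  R → 4
  T → 3
  (R ⋈[e=c] T) → 2
  ρ[f/b]((R ⋈[e=c] T)) → 2

== RESULT ==
g | e | c | f | d
8 | 4 | 4 | 4 | 7
8 | 5 | 5 | 5 | 6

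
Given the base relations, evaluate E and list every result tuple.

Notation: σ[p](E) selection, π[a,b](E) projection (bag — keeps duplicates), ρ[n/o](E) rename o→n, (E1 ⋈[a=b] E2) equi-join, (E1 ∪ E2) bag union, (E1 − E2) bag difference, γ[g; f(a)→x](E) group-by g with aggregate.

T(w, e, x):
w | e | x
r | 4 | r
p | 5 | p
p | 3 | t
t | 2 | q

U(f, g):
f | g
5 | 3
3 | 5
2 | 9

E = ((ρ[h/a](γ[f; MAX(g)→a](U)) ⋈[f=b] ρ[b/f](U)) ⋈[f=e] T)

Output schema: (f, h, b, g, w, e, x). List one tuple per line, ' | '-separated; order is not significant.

Per-node cardinality:
  U → 3
  γ[f; MAX(g)→a](U) → 3
  ρ[h/a](γ[f; MAX(g)→a](U)) → 3
  U → 3
  ρ[b/f](U) → 3
  (ρ[h/a](γ[f; MAX(g)→a](U)) ⋈[f=b] ρ[b/f](U)) → 3
  T → 4
  ((ρ[h/a](γ[f; MAX(g)→a](U)) ⋈[f=b] ρ[b/f](U)) ⋈[f=e] T) → 3

== RESULT ==
f | h | b | g | w | e | x
2 | 9 | 2 | 9 | t | 2 | q
3 | 5 | 3 | 5 | p | 3 | t
5 | 3 | 5 | 3 | p | 5 | p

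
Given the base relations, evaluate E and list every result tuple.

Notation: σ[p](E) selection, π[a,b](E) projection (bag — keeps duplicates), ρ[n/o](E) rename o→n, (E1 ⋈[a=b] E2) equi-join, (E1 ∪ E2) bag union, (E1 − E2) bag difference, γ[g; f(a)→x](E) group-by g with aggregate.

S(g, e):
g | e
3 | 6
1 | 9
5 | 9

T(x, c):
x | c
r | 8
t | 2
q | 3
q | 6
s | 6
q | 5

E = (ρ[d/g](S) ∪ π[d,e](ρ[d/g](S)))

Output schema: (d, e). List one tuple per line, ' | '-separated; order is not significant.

Per-node cardinality:
  S → 3
  ρ[d/g](S) → 3
  S → 3
  ρ[d/g](S) → 3
  π[d,e](ρ[d/g](S)) → 3
  (ρ[d/g](S) ∪ π[d,e](ρ[d/g](S))) → 6

== RESULT ==
d | e
1 | 9
1 | 9
3 | 6
3 | 6
5 | 9
5 | 9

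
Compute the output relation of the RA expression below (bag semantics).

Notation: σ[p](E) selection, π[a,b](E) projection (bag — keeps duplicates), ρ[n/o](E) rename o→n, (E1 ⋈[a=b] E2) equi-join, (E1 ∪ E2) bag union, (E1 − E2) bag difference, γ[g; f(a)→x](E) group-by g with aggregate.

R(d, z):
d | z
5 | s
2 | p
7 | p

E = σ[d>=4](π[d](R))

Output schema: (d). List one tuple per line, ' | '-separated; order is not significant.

Per-node cardinality:
  R → 3
  π[d](R) → 3
  σ[d>=4](π[d](R)) → 2

== RESULT ==
d
5
7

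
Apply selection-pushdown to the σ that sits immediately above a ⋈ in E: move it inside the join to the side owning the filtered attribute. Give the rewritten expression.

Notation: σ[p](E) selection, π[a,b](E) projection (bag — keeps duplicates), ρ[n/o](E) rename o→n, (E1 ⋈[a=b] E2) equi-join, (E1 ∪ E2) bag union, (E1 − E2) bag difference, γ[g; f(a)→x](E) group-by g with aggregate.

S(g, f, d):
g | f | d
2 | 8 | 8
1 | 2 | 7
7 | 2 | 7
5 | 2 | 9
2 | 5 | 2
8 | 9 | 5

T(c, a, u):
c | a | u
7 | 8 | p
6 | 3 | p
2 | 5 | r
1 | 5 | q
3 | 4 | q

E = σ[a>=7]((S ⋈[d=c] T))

σ filters on a, owned by the right side.
E' = (S ⋈[d=c] σ[a>=7](T))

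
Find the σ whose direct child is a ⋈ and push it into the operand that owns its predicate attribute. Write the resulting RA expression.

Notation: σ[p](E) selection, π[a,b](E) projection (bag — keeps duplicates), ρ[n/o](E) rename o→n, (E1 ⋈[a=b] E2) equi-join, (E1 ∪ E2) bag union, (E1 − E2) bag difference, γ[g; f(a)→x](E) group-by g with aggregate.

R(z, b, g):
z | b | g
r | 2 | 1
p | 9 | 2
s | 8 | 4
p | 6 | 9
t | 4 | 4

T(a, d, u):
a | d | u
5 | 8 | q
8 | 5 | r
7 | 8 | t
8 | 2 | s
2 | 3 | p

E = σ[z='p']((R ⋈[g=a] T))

σ filters on z, owned by the left side.
E' = (σ[z='p'](R) ⋈[g=a] T)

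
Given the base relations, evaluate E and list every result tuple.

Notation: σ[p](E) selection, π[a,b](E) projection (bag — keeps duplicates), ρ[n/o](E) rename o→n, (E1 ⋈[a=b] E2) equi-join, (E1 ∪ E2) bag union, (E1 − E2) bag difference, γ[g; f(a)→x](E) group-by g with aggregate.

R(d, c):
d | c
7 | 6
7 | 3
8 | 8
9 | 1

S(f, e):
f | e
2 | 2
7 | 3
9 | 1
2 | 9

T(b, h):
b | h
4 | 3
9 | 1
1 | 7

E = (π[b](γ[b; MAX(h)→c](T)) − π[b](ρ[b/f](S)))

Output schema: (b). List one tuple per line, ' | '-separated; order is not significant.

Row counts bottom-up:
  T → 3
  γ[b; MAX(h)→c](T) → 3
  π[b](γ[b; MAX(h)→c](T)) → 3
  S → 4
  ρ[b/f](S) → 4
  π[b](ρ[b/f](S)) → 4
  (π[b](γ[b; MAX(h)→c](T)) − π[b](ρ[b/f](S))) → 2

== RESULT ==
b
1
4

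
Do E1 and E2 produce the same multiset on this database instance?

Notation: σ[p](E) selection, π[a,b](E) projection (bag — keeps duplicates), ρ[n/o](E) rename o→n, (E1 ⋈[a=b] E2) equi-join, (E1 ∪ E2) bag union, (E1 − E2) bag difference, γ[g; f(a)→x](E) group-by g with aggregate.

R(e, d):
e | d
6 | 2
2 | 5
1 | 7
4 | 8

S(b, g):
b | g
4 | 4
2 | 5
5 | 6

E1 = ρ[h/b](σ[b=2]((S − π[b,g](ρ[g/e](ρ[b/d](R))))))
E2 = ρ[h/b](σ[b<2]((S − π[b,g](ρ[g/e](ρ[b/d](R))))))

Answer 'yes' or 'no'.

E1 row counts bottom-up:
  S → 3
  R → 4
  ρ[b/d](R) → 4
  ρ[g/e](ρ[b/d](R)) → 4
  π[b,g](ρ[g/e](ρ[b/d](R))) → 4
  (S − π[b,g](ρ[g/e](ρ[b/d](R)))) → 3
  σ[b=2]((S − π[b,g](ρ[g/e](ρ[b/d](R))))) → 1
  ρ[h/b](σ[b=2]((S − π[b,g](ρ[g/e](ρ[b/d](R)))))) → 1
E2 row counts bottom-up:
  S → 3
  R → 4
  ρ[b/d](R) → 4
  ρ[g/e](ρ[b/d](R)) → 4
  π[b,g](ρ[g/e](ρ[b/d](R))) → 4
  (S − π[b,g](ρ[g/e](ρ[b/d](R)))) → 3
  σ[b<2]((S − π[b,g](ρ[g/e](ρ[b/d](R))))) → 0
  ρ[h/b](σ[b<2]((S − π[b,g](ρ[g/e](ρ[b/d](R)))))) → 0

E1 result:
h | g
2 | 5
E2 result:
h | g
(0 rows)
Witness: (2, 5) appears 1× in E1 but 0× in E2.

no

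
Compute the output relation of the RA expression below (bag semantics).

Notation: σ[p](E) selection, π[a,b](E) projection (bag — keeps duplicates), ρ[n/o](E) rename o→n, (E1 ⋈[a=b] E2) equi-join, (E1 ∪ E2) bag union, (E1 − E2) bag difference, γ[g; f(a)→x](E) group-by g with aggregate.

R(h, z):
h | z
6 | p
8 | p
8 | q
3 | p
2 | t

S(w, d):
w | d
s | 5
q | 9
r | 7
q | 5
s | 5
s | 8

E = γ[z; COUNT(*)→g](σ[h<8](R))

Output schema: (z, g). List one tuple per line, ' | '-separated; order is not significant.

Row counts bottom-up:
  R → 5
  σ[h<8](R) → 3
  γ[z; COUNT(*)→g](σ[h<8](R)) → 2

== RESULT ==
z | g
p | 2
t | 1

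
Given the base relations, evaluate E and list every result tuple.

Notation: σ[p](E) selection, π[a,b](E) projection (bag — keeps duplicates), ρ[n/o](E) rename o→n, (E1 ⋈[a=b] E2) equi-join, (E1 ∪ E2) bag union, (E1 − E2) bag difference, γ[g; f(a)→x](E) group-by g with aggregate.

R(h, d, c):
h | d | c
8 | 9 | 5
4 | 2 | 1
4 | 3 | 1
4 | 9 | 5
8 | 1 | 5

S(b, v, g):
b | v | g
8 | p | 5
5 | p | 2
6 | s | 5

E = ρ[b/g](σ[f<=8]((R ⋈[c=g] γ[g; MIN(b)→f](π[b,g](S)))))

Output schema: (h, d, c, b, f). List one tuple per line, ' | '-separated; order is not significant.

Per-node cardinality:
  R → 5
  S → 3
  π[b,g](S) → 3
  γ[g; MIN(b)→f](π[b,g](S)) → 2
  (R ⋈[c=g] γ[g; MIN(b)→f](π[b,g](S))) → 3
  σ[f<=8]((R ⋈[c=g] γ[g; MIN(b)→f](π[b,g](S)))) → 3
  ρ[b/g](σ[f<=8]((R ⋈[c=g] γ[g; MIN(b)→f](π[b,g](S))))) → 3

== RESULT ==
h | d | c | b | f
4 | 9 | 5 | 5 | 6
8 | 1 | 5 | 5 | 6
8 | 9 | 5 | 5 | 6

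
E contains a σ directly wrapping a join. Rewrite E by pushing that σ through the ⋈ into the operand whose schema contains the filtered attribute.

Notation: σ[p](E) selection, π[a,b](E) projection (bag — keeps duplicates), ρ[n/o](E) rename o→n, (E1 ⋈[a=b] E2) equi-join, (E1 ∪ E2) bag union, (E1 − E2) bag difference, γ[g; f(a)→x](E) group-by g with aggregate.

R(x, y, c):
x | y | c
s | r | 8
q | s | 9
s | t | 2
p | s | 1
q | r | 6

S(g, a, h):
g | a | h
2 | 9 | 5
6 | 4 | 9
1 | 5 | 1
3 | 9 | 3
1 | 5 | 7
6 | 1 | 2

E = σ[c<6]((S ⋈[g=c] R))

σ filters on c, owned by the right side.
E' = (S ⋈[g=c] σ[c<6](R))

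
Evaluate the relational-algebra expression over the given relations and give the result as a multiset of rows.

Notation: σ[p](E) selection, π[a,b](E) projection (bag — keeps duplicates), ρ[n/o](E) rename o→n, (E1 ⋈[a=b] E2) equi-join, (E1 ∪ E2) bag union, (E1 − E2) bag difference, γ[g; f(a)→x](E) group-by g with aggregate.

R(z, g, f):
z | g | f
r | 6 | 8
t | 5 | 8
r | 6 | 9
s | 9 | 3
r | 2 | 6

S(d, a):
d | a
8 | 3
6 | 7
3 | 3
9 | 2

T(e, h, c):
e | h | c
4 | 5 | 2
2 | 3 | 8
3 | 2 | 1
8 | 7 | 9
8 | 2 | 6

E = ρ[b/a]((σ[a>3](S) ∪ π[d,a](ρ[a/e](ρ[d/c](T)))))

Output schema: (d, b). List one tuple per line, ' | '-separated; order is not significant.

Row counts bottom-up:
  S → 4
  σ[a>3](S) → 1
  T → 5
  ρ[d/c](T) → 5
  ρ[a/e](ρ[d/c](T)) → 5
  π[d,a](ρ[a/e](ρ[d/c](T))) → 5
  (σ[a>3](S) ∪ π[d,a](ρ[a/e](ρ[d/c](T)))) → 6
  ρ[b/a]((σ[a>3](S) ∪ π[d,a](ρ[a/e](ρ[d/c](T))))) → 6

== RESULT ==
d | b
1 | 3
2 | 4
6 | 7
6 | 8
8 | 2
9 | 8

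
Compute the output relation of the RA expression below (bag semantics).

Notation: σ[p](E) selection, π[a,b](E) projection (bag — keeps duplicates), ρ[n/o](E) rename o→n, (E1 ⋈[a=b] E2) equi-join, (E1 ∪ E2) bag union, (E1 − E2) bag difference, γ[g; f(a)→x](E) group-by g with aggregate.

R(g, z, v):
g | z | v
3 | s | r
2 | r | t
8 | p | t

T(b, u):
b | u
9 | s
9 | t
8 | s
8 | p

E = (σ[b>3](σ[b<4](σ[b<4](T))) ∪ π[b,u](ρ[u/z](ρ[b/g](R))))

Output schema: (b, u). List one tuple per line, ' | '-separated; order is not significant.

Stepwise |·|:
  T → 4
  σ[b<4](T) → 0
  σ[b<4](σ[b<4](T)) → 0
  σ[b>3](σ[b<4](σ[b<4](T))) → 0
  R → 3
  ρ[b/g](R) → 3
  ρ[u/z](ρ[b/g](R)) → 3
  π[b,u](ρ[u/z](ρ[b/g](R))) → 3
  (σ[b>3](σ[b<4](σ[b<4](T))) ∪ π[b,u](ρ[u/z](ρ[b/g](R)))) → 3

== RESULT ==
b | u
2 | r
3 | s
8 | p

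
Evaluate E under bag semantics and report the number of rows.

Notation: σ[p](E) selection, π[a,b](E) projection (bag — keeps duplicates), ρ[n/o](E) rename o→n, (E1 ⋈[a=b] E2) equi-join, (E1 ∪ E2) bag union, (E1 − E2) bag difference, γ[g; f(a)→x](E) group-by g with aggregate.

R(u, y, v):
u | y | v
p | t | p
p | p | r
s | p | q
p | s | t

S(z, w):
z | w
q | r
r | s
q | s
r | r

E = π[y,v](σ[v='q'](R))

Subexpression sizes:
  R → 4
  σ[v='q'](R) → 1
  π[y,v](σ[v='q'](R)) → 1

|E| = 1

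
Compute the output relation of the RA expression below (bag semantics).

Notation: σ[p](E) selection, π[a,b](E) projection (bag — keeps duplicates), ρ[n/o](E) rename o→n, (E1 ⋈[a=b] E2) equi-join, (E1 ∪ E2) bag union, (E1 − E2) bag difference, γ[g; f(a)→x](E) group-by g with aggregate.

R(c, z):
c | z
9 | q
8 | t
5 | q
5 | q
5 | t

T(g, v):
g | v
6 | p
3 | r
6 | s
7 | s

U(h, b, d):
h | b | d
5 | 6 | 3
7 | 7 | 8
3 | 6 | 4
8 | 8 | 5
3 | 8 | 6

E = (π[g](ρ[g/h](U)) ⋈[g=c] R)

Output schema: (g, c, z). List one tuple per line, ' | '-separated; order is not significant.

Stepwise |·|:
  U → 5
  ρ[g/h](U) → 5
  π[g](ρ[g/h](U)) → 5
  R → 5
  (π[g](ρ[g/h](U)) ⋈[g=c] R) → 4

== RESULT ==
g | c | z
5 | 5 | q
5 | 5 | q
5 | 5 | t
8 | 8 | t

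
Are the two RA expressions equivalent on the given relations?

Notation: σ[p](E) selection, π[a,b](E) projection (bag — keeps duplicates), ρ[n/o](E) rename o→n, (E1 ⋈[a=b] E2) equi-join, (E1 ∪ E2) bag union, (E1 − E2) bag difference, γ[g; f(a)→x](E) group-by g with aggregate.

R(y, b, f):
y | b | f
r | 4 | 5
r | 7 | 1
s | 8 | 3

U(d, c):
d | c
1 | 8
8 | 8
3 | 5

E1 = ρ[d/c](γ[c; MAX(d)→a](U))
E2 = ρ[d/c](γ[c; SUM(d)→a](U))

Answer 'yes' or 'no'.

E1 stepwise |·|:
  U → 3
  γ[c; MAX(d)→a](U) → 2
  ρ[d/c](γ[c; MAX(d)→a](U)) → 2
E2 stepwise |·|:
  U → 3
  γ[c; SUM(d)→a](U) → 2
  ρ[d/c](γ[c; SUM(d)→a](U)) → 2

E1 result:
d | a
5 | 3
8 | 8
E2 result:
d | a
5 | 3
8 | 9
Witness: (8, 8) appears 1× in E1 but 0× in E2.

no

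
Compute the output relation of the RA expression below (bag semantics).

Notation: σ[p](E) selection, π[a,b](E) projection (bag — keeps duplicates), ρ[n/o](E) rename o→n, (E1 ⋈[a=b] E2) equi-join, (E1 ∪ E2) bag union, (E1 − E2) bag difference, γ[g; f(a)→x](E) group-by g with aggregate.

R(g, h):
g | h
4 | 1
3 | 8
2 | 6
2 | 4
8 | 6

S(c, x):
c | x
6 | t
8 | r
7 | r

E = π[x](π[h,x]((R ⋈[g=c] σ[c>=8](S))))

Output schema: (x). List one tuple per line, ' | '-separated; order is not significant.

Row counts bottom-up:
  R → 5
  S → 3
  σ[c>=8](S) → 1
  (R ⋈[g=c] σ[c>=8](S)) → 1
  π[h,x]((R ⋈[g=c] σ[c>=8](S))) → 1
  π[x](π[h,x]((R ⋈[g=c] σ[c>=8](S)))) → 1

== RESULT ==
x
r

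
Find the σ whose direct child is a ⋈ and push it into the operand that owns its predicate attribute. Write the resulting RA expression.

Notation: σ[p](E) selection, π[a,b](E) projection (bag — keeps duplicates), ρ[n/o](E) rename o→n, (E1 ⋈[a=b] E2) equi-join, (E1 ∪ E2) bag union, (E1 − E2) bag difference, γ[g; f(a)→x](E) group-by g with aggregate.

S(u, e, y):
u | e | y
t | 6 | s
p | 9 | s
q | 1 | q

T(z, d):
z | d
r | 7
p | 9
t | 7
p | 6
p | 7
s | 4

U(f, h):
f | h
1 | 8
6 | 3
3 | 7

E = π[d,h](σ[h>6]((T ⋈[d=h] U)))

σ filters on h, owned by the right side.
E' = π[d,h]((T ⋈[d=h] σ[h>6](U)))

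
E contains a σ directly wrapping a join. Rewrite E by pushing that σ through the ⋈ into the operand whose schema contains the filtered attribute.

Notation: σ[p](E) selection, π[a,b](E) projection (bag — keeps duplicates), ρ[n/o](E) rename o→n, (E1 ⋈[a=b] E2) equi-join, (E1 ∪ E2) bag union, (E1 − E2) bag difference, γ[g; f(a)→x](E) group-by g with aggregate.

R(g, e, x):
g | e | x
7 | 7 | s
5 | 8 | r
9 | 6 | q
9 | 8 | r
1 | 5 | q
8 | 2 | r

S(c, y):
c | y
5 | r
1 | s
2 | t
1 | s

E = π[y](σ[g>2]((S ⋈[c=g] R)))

σ filters on g, owned by the right side.
E' = π[y]((S ⋈[c=g] σ[g>2](R)))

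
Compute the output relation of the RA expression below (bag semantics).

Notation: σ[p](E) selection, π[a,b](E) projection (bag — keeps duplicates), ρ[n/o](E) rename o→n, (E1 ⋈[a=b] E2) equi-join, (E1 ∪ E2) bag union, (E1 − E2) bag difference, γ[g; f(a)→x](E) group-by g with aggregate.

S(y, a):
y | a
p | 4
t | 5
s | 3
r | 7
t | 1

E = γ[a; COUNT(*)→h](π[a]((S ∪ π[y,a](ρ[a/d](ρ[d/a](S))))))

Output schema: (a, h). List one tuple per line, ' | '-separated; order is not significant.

Stepwise |·|:
  S → 5
  S → 5
  ρ[d/a](S) → 5
  ρ[a/d](ρ[d/a](S)) → 5
  π[y,a](ρ[a/d](ρ[d/a](S))) → 5
  (S ∪ π[y,a](ρ[a/d](ρ[d/a](S)))) → 10
  π[a]((S ∪ π[y,a](ρ[a/d](ρ[d/a](S))))) → 10
  γ[a; COUNT(*)→h](π[a]((S ∪ π[y,a](ρ[a/d](ρ[d/a](S)))))) → 5

== RESULT ==
a | h
1 | 2
3 | 2
4 | 2
5 | 2
7 | 2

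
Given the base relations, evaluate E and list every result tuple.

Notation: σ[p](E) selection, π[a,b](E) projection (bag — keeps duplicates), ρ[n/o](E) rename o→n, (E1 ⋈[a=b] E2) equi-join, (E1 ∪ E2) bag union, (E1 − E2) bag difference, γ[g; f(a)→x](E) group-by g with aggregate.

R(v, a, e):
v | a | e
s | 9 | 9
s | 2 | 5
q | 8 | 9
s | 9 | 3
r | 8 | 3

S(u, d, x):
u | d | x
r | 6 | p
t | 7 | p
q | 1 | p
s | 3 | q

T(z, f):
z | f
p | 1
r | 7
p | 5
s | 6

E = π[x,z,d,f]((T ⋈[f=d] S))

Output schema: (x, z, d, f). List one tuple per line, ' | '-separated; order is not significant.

Per-node cardinality:
  T → 4
  S → 4
  (T ⋈[f=d] S) → 3
  π[x,z,d,f]((T ⋈[f=d] S)) → 3

== RESULT ==
x | z | d | f
p | p | 1 | 1
p | r | 7 | 7
p | s | 6 | 6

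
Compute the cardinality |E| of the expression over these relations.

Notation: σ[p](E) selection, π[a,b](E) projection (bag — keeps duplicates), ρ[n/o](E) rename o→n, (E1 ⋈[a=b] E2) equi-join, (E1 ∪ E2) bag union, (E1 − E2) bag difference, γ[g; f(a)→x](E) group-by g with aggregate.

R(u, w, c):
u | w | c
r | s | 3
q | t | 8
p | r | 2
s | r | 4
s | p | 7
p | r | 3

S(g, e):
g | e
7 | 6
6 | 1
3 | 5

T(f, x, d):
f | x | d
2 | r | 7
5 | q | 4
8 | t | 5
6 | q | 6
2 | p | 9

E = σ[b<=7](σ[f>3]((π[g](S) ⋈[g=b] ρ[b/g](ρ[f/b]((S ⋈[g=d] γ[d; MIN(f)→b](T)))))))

Row counts bottom-up:
  S → 3
  π[g](S) → 3
  S → 3
  T → 5
  γ[d; MIN(f)→b](T) → 5
  (S ⋈[g=d] γ[d; MIN(f)→b](T)) → 2
  ρ[f/b]((S ⋈[g=d] γ[d; MIN(f)→b](T))) → 2
  ρ[b/g](ρ[f/b]((S ⋈[g=d] γ[d; MIN(f)→b](T)))) → 2
  (π[g](S) ⋈[g=b] ρ[b/g](ρ[f/b]((S ⋈[g=d] γ[d; MIN(f)→b](T))))) → 2
  σ[f>3]((π[g](S) ⋈[g=b] ρ[b/g](ρ[f/b]((S ⋈[g=d] γ[d; MIN(f)→b](T)))))) → 1
  σ[b<=7](σ[f>3]((π[g](S) ⋈[g=b] ρ[b/g](ρ[f/b]((S ⋈[g=d] γ[d; MIN(f)→b](T))))))) → 1

|E| = 1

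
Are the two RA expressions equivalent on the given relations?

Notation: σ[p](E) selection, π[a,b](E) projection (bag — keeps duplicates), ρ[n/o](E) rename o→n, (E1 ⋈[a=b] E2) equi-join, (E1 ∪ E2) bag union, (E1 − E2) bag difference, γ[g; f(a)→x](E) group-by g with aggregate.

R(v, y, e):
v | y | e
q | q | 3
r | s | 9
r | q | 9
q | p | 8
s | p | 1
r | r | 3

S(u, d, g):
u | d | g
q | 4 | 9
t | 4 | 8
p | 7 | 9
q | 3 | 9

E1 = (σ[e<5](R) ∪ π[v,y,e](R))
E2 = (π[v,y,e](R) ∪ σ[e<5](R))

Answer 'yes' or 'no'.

E1 subexpression sizes:
  R → 6
  σ[e<5](R) → 3
  R → 6
  π[v,y,e](R) → 6
  (σ[e<5](R) ∪ π[v,y,e](R)) → 9
E2 subexpression sizes:
  R → 6
  π[v,y,e](R) → 6
  R → 6
  σ[e<5](R) → 3
  (π[v,y,e](R) ∪ σ[e<5](R)) → 9

E1 and E2 produce the same multiset:
v | y | e
q | p | 8
q | q | 3
q | q | 3
r | q | 9
r | r | 3
r | r | 3
r | s | 9
s | p | 1
s | p | 1

yes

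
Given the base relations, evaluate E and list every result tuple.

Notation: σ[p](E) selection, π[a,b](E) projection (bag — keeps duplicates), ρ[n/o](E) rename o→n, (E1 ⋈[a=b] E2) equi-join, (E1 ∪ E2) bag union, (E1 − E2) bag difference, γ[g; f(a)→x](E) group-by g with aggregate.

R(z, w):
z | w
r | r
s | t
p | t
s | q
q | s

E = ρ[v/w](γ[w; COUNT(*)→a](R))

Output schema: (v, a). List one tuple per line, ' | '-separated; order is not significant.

Per-node cardinality:
  R → 5
  γ[w; COUNT(*)→a](R) → 4
  ρ[v/w](γ[w; COUNT(*)→a](R)) → 4

== RESULT ==
v | a
q | 1
r | 1
s | 1
t | 2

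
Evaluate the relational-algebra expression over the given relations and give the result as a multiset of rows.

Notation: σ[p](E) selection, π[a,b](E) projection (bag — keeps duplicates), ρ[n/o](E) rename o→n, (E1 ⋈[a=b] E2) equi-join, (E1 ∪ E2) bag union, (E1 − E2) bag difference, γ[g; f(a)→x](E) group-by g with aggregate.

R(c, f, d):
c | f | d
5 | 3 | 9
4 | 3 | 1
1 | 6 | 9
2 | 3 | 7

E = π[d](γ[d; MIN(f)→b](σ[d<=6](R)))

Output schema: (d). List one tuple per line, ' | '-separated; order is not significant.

Subexpression sizes:
  R → 4
  σ[d<=6](R) → 1
  γ[d; MIN(f)→b](σ[d<=6](R)) → 1
  π[d](γ[d; MIN(f)→b](σ[d<=6](R))) → 1

== RESULT ==
d
1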